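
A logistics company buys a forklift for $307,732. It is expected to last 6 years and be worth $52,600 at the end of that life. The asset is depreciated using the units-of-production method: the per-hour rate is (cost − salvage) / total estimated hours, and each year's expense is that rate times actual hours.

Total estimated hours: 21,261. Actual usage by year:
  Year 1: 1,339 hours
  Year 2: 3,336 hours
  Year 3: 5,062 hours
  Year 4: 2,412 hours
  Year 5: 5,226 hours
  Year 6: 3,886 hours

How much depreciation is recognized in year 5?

Depreciable base = $307,732 − $52,600 = $255,132.
Rate = $255,132 / 21,261 hours = $12 per hour.
Year 1: 1,339 × $12 = $16,068. Book value $291,664.
Year 2: 3,336 × $12 = $40,032. Book value $251,632.
Year 3: 5,062 × $12 = $60,744. Book value $190,888.
Year 4: 2,412 × $12 = $28,944. Book value $161,944.
Year 5: 5,226 × $12 = $62,712. Book value $99,232.

$62,712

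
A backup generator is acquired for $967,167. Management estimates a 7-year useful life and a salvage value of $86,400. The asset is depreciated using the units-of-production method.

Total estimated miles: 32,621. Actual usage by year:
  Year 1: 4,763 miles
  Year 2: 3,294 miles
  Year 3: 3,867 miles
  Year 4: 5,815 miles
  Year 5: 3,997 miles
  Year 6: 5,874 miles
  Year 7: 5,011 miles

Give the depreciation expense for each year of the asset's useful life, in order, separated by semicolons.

Depreciable base = $967,167 − $86,400 = $880,767.
Rate = $880,767 / 32,621 miles = $27 per mile.
Year 1: 4,763 × $27 = $128,601. Book value $838,566.
Year 2: 3,294 × $27 = $88,938. Book value $749,628.
Year 3: 3,867 × $27 = $104,409. Book value $645,219.
Year 4: 5,815 × $27 = $157,005. Book value $488,214.
Year 5: 3,997 × $27 = $107,919. Book value $380,295.
Year 6: 5,874 × $27 = $158,598. Book value $221,697.
Year 7: 5,011 × $27 = $135,297. Book value $86,400.

$128,601; $88,938; $104,409; $157,005; $107,919; $158,598; $135,297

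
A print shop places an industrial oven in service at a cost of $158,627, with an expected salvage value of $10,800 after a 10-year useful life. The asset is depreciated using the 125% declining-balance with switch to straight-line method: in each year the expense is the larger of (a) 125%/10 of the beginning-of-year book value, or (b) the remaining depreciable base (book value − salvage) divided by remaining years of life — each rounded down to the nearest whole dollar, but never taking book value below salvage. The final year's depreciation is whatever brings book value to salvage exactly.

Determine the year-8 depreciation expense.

Depreciable base = $158,627 − $10,800 = $147,827.
Year 1: DB = ⌊$158,627 × 125%/10⌋ = $19,828; SL = ⌊$147,827/10⌋ = $14,782 → take DB $19,828. Book value $138,799.
Year 2: DB = ⌊$138,799 × 125%/10⌋ = $17,349; SL = ⌊$127,999/9⌋ = $14,222 → take DB $17,349. Book value $121,450.
Year 3: DB = ⌊$121,450 × 125%/10⌋ = $15,181; SL = ⌊$110,650/8⌋ = $13,831 → take DB $15,181. Book value $106,269.
Year 4: DB = ⌊$106,269 × 125%/10⌋ = $13,283; SL = ⌊$95,469/7⌋ = $13,638 → take SL $13,638. Book value $92,631.
Year 5: DB = ⌊$92,631 × 125%/10⌋ = $11,578; SL = ⌊$81,831/6⌋ = $13,638 → take SL $13,638. Book value $78,993.
Year 6: DB = ⌊$78,993 × 125%/10⌋ = $9,874; SL = ⌊$68,193/5⌋ = $13,638 → take SL $13,638. Book value $65,355.
Year 7: DB = ⌊$65,355 × 125%/10⌋ = $8,169; SL = ⌊$54,555/4⌋ = $13,638 → take SL $13,638. Book value $51,717.
Year 8: DB = ⌊$51,717 × 125%/10⌋ = $6,464; SL = ⌊$40,917/3⌋ = $13,639 → take SL $13,639. Book value $38,078.

$13,639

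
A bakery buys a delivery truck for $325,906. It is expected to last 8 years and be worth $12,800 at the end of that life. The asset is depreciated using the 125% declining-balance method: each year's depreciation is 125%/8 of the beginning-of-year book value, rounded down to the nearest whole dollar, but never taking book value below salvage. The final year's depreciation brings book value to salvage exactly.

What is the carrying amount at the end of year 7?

Depreciable base = $325,906 − $12,800 = $313,106.
Year 1: ⌊$325,906 × 125%/8⌋ = $50,922. Book value $274,984.
Year 2: ⌊$274,984 × 125%/8⌋ = $42,966. Book value $232,018.
Year 3: ⌊$232,018 × 125%/8⌋ = $36,252. Book value $195,766.
Year 4: ⌊$195,766 × 125%/8⌋ = $30,588. Book value $165,178.
Year 5: ⌊$165,178 × 125%/8⌋ = $25,809. Book value $139,369.
Year 6: ⌊$139,369 × 125%/8⌋ = $21,776. Book value $117,593.
Year 7: ⌊$117,593 × 125%/8⌋ = $18,373. Book value $99,220.

$99,220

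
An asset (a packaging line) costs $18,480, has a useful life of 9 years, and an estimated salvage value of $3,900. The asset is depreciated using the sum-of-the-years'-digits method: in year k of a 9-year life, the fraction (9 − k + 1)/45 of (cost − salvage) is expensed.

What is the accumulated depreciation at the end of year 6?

$12,636

Depreciable base = $18,480 − $3,900 = $14,580.
Sum of the years' digits = 9+8+7+6+5+4+3+2+1 = 45.
Year 1: $14,580 × 9/45 = $2,916. Book value $15,564.
Year 2: $14,580 × 8/45 = $2,592. Book value $12,972.
Year 3: $14,580 × 7/45 = $2,268. Book value $10,704.
Year 4: $14,580 × 6/45 = $1,944. Book value $8,760.
Year 5: $14,580 × 5/45 = $1,620. Book value $7,140.
Year 6: $14,580 × 4/45 = $1,296. Book value $5,844.
Accumulated through year 6 = $18,480 − $5,844 = $12,636.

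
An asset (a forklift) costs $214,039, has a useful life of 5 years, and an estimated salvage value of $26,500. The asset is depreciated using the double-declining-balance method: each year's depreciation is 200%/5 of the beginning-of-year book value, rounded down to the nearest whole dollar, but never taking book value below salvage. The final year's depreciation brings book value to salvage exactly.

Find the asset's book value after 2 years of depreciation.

$77,055

Depreciable base = $214,039 − $26,500 = $187,539.
Year 1: ⌊$214,039 × 200%/5⌋ = $85,615. Book value $128,424.
Year 2: ⌊$128,424 × 200%/5⌋ = $51,369. Book value $77,055.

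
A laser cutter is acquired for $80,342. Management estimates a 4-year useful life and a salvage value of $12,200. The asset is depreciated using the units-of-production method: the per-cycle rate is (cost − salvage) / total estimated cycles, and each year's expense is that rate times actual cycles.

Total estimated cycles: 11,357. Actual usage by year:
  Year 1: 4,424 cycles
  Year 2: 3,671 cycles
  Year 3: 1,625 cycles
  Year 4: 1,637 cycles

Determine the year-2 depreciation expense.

Depreciable base = $80,342 − $12,200 = $68,142.
Rate = $68,142 / 11,357 cycles = $6 per cycle.
Year 1: 4,424 × $6 = $26,544. Book value $53,798.
Year 2: 3,671 × $6 = $22,026. Book value $31,772.

$22,026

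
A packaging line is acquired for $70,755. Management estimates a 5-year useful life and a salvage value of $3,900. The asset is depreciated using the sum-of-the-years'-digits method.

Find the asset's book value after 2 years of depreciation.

Depreciable base = $70,755 − $3,900 = $66,855.
Sum of the years' digits = 5+4+3+2+1 = 15.
Year 1: $66,855 × 5/15 = $22,285. Book value $48,470.
Year 2: $66,855 × 4/15 = $17,828. Book value $30,642.

$30,642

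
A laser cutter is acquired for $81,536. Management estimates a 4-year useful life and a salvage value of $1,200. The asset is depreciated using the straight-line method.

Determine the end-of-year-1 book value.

$61,452

Depreciable base = $81,536 − $1,200 = $80,336.
Annual expense = $80,336 / 4 = $20,084.
End of year 1: book value $61,452.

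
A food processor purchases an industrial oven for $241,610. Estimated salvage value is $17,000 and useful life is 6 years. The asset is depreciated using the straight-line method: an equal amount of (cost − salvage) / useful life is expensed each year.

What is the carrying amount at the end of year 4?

$91,870

Depreciable base = $241,610 − $17,000 = $224,610.
Annual expense = $224,610 / 6 = $37,435.
End of year 1: book value $204,175.
End of year 2: book value $166,740.
End of year 3: book value $129,305.
End of year 4: book value $91,870.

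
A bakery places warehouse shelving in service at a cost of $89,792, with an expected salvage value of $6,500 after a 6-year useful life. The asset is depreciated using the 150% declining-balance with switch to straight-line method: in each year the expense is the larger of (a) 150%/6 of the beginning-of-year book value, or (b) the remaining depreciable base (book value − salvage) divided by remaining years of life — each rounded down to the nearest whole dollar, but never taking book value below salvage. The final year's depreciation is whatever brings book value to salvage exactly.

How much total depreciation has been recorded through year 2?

$39,284

Depreciable base = $89,792 − $6,500 = $83,292.
Year 1: DB = ⌊$89,792 × 150%/6⌋ = $22,448; SL = ⌊$83,292/6⌋ = $13,882 → take DB $22,448. Book value $67,344.
Year 2: DB = ⌊$67,344 × 150%/6⌋ = $16,836; SL = ⌊$60,844/5⌋ = $12,168 → take DB $16,836. Book value $50,508.
Accumulated through year 2 = $89,792 − $50,508 = $39,284.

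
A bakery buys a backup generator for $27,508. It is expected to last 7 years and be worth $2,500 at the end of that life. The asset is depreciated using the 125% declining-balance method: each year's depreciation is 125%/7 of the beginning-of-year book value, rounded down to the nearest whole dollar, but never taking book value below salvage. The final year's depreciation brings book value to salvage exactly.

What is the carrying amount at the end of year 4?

Depreciable base = $27,508 − $2,500 = $25,008.
Year 1: ⌊$27,508 × 125%/7⌋ = $4,912. Book value $22,596.
Year 2: ⌊$22,596 × 125%/7⌋ = $4,035. Book value $18,561.
Year 3: ⌊$18,561 × 125%/7⌋ = $3,314. Book value $15,247.
Year 4: ⌊$15,247 × 125%/7⌋ = $2,722. Book value $12,525.

$12,525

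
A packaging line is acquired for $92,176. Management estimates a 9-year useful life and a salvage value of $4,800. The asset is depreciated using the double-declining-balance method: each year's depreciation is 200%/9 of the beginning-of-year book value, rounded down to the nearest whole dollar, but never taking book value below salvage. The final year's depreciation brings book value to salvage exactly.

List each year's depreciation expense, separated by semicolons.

$20,483; $15,931; $12,391; $9,638; $7,496; $5,830; $4,534; $3,527; $7,546

Depreciable base = $92,176 − $4,800 = $87,376.
Year 1: ⌊$92,176 × 200%/9⌋ = $20,483. Book value $71,693.
Year 2: ⌊$71,693 × 200%/9⌋ = $15,931. Book value $55,762.
Year 3: ⌊$55,762 × 200%/9⌋ = $12,391. Book value $43,371.
Year 4: ⌊$43,371 × 200%/9⌋ = $9,638. Book value $33,733.
Year 5: ⌊$33,733 × 200%/9⌋ = $7,496. Book value $26,237.
Year 6: ⌊$26,237 × 200%/9⌋ = $5,830. Book value $20,407.
Year 7: ⌊$20,407 × 200%/9⌋ = $4,534. Book value $15,873.
Year 8: ⌊$15,873 × 200%/9⌋ = $3,527. Book value $12,346.
Year 9 (final): $12,346 − $4,800 = $7,546. Book value $4,800.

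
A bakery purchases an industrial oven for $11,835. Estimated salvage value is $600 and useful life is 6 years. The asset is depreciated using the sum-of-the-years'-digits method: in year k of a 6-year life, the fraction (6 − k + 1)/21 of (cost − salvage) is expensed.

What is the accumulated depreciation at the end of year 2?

$5,885

Depreciable base = $11,835 − $600 = $11,235.
Sum of the years' digits = 6+5+4+3+2+1 = 21.
Year 1: $11,235 × 6/21 = $3,210. Book value $8,625.
Year 2: $11,235 × 5/21 = $2,675. Book value $5,950.
Accumulated through year 2 = $11,835 − $5,950 = $5,885.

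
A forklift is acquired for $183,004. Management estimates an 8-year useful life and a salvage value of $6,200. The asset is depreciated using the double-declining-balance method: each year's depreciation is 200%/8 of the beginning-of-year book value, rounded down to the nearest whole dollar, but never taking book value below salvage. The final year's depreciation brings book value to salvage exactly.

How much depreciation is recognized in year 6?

Depreciable base = $183,004 − $6,200 = $176,804.
Year 1: ⌊$183,004 × 200%/8⌋ = $45,751. Book value $137,253.
Year 2: ⌊$137,253 × 200%/8⌋ = $34,313. Book value $102,940.
Year 3: ⌊$102,940 × 200%/8⌋ = $25,735. Book value $77,205.
Year 4: ⌊$77,205 × 200%/8⌋ = $19,301. Book value $57,904.
Year 5: ⌊$57,904 × 200%/8⌋ = $14,476. Book value $43,428.
Year 6: ⌊$43,428 × 200%/8⌋ = $10,857. Book value $32,571.

$10,857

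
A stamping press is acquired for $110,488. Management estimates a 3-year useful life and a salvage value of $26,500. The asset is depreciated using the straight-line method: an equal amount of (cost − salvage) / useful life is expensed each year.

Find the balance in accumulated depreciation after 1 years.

$27,996

Depreciable base = $110,488 − $26,500 = $83,988.
Annual expense = $83,988 / 3 = $27,996.
End of year 1: book value $82,492.
Accumulated through year 1 = $110,488 − $82,492 = $27,996.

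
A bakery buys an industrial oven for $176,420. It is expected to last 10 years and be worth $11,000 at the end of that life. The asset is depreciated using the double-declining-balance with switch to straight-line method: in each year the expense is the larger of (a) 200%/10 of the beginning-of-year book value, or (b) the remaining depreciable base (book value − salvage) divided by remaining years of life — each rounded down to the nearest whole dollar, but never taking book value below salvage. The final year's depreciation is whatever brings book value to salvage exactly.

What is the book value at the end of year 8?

$28,334

Depreciable base = $176,420 − $11,000 = $165,420.
Year 1: DB = ⌊$176,420 × 200%/10⌋ = $35,284; SL = ⌊$165,420/10⌋ = $16,542 → take DB $35,284. Book value $141,136.
Year 2: DB = ⌊$141,136 × 200%/10⌋ = $28,227; SL = ⌊$130,136/9⌋ = $14,459 → take DB $28,227. Book value $112,909.
Year 3: DB = ⌊$112,909 × 200%/10⌋ = $22,581; SL = ⌊$101,909/8⌋ = $12,738 → take DB $22,581. Book value $90,328.
Year 4: DB = ⌊$90,328 × 200%/10⌋ = $18,065; SL = ⌊$79,328/7⌋ = $11,332 → take DB $18,065. Book value $72,263.
Year 5: DB = ⌊$72,263 × 200%/10⌋ = $14,452; SL = ⌊$61,263/6⌋ = $10,210 → take DB $14,452. Book value $57,811.
Year 6: DB = ⌊$57,811 × 200%/10⌋ = $11,562; SL = ⌊$46,811/5⌋ = $9,362 → take DB $11,562. Book value $46,249.
Year 7: DB = ⌊$46,249 × 200%/10⌋ = $9,249; SL = ⌊$35,249/4⌋ = $8,812 → take DB $9,249. Book value $37,000.
Year 8: DB = ⌊$37,000 × 200%/10⌋ = $7,400; SL = ⌊$26,000/3⌋ = $8,666 → take SL $8,666. Book value $28,334.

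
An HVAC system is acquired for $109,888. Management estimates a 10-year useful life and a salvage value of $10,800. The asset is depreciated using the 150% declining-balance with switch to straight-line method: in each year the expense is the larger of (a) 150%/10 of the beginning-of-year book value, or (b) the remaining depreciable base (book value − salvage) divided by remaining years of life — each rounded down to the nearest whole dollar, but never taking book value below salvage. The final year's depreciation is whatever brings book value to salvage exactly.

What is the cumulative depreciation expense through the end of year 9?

Depreciable base = $109,888 − $10,800 = $99,088.
Year 1: DB = ⌊$109,888 × 150%/10⌋ = $16,483; SL = ⌊$99,088/10⌋ = $9,908 → take DB $16,483. Book value $93,405.
Year 2: DB = ⌊$93,405 × 150%/10⌋ = $14,010; SL = ⌊$82,605/9⌋ = $9,178 → take DB $14,010. Book value $79,395.
Year 3: DB = ⌊$79,395 × 150%/10⌋ = $11,909; SL = ⌊$68,595/8⌋ = $8,574 → take DB $11,909. Book value $67,486.
Year 4: DB = ⌊$67,486 × 150%/10⌋ = $10,122; SL = ⌊$56,686/7⌋ = $8,098 → take DB $10,122. Book value $57,364.
Year 5: DB = ⌊$57,364 × 150%/10⌋ = $8,604; SL = ⌊$46,564/6⌋ = $7,760 → take DB $8,604. Book value $48,760.
Year 6: DB = ⌊$48,760 × 150%/10⌋ = $7,314; SL = ⌊$37,960/5⌋ = $7,592 → take SL $7,592. Book value $41,168.
Year 7: DB = ⌊$41,168 × 150%/10⌋ = $6,175; SL = ⌊$30,368/4⌋ = $7,592 → take SL $7,592. Book value $33,576.
Year 8: DB = ⌊$33,576 × 150%/10⌋ = $5,036; SL = ⌊$22,776/3⌋ = $7,592 → take SL $7,592. Book value $25,984.
Year 9: DB = ⌊$25,984 × 150%/10⌋ = $3,897; SL = ⌊$15,184/2⌋ = $7,592 → take SL $7,592. Book value $18,392.
Accumulated through year 9 = $109,888 − $18,392 = $91,496.

$91,496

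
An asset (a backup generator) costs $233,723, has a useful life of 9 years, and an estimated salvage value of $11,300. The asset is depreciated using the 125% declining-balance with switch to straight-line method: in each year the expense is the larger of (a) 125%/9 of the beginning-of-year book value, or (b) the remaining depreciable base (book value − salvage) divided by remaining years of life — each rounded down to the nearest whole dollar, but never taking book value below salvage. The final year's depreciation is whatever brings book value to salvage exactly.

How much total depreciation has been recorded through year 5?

$130,463

Depreciable base = $233,723 − $11,300 = $222,423.
Year 1: DB = ⌊$233,723 × 125%/9⌋ = $32,461; SL = ⌊$222,423/9⌋ = $24,713 → take DB $32,461. Book value $201,262.
Year 2: DB = ⌊$201,262 × 125%/9⌋ = $27,953; SL = ⌊$189,962/8⌋ = $23,745 → take DB $27,953. Book value $173,309.
Year 3: DB = ⌊$173,309 × 125%/9⌋ = $24,070; SL = ⌊$162,009/7⌋ = $23,144 → take DB $24,070. Book value $149,239.
Year 4: DB = ⌊$149,239 × 125%/9⌋ = $20,727; SL = ⌊$137,939/6⌋ = $22,989 → take SL $22,989. Book value $126,250.
Year 5: DB = ⌊$126,250 × 125%/9⌋ = $17,534; SL = ⌊$114,950/5⌋ = $22,990 → take SL $22,990. Book value $103,260.
Accumulated through year 5 = $233,723 − $103,260 = $130,463.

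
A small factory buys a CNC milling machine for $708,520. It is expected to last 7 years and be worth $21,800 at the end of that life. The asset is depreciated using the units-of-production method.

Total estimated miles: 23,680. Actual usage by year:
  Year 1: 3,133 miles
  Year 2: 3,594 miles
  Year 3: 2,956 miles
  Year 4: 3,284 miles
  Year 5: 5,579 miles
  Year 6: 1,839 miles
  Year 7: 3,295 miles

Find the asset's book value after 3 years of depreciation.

Depreciable base = $708,520 − $21,800 = $686,720.
Rate = $686,720 / 23,680 miles = $29 per mile.
Year 1: 3,133 × $29 = $90,857. Book value $617,663.
Year 2: 3,594 × $29 = $104,226. Book value $513,437.
Year 3: 2,956 × $29 = $85,724. Book value $427,713.

$427,713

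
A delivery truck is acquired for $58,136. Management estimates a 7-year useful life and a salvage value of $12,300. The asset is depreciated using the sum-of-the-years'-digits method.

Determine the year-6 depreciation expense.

Depreciable base = $58,136 − $12,300 = $45,836.
Sum of the years' digits = 7+6+5+4+3+2+1 = 28.
Year 1: $45,836 × 7/28 = $11,459. Book value $46,677.
Year 2: $45,836 × 6/28 = $9,822. Book value $36,855.
Year 3: $45,836 × 5/28 = $8,185. Book value $28,670.
Year 4: $45,836 × 4/28 = $6,548. Book value $22,122.
Year 5: $45,836 × 3/28 = $4,911. Book value $17,211.
Year 6: $45,836 × 2/28 = $3,274. Book value $13,937.

$3,274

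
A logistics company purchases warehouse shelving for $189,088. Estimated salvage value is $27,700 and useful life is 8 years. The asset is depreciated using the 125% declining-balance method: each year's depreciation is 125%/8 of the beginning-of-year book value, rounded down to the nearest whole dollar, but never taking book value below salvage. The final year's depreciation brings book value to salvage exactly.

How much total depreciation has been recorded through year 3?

Depreciable base = $189,088 − $27,700 = $161,388.
Year 1: ⌊$189,088 × 125%/8⌋ = $29,545. Book value $159,543.
Year 2: ⌊$159,543 × 125%/8⌋ = $24,928. Book value $134,615.
Year 3: ⌊$134,615 × 125%/8⌋ = $21,033. Book value $113,582.
Accumulated through year 3 = $189,088 − $113,582 = $75,506.

$75,506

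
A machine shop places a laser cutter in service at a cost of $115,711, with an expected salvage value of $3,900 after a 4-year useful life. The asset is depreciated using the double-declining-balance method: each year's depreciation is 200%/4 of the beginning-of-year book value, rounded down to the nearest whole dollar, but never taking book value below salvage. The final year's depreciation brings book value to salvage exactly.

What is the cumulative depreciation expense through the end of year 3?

$101,247

Depreciable base = $115,711 − $3,900 = $111,811.
Year 1: ⌊$115,711 × 200%/4⌋ = $57,855. Book value $57,856.
Year 2: ⌊$57,856 × 200%/4⌋ = $28,928. Book value $28,928.
Year 3: ⌊$28,928 × 200%/4⌋ = $14,464. Book value $14,464.
Accumulated through year 3 = $115,711 − $14,464 = $101,247.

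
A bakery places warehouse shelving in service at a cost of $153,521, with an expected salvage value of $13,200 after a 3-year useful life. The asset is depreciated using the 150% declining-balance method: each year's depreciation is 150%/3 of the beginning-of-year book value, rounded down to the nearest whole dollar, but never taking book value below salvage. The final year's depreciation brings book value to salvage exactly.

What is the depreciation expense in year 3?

$25,181

Depreciable base = $153,521 − $13,200 = $140,321.
Year 1: ⌊$153,521 × 150%/3⌋ = $76,760. Book value $76,761.
Year 2: ⌊$76,761 × 150%/3⌋ = $38,380. Book value $38,381.
Year 3 (final): $38,381 − $13,200 = $25,181. Book value $13,200.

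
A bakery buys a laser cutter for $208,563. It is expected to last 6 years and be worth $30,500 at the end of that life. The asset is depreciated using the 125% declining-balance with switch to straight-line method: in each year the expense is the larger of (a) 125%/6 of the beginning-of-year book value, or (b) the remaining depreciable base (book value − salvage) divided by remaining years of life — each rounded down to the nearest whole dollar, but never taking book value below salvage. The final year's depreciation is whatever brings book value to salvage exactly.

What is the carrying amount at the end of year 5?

$54,828

Depreciable base = $208,563 − $30,500 = $178,063.
Year 1: DB = ⌊$208,563 × 125%/6⌋ = $43,450; SL = ⌊$178,063/6⌋ = $29,677 → take DB $43,450. Book value $165,113.
Year 2: DB = ⌊$165,113 × 125%/6⌋ = $34,398; SL = ⌊$134,613/5⌋ = $26,922 → take DB $34,398. Book value $130,715.
Year 3: DB = ⌊$130,715 × 125%/6⌋ = $27,232; SL = ⌊$100,215/4⌋ = $25,053 → take DB $27,232. Book value $103,483.
Year 4: DB = ⌊$103,483 × 125%/6⌋ = $21,558; SL = ⌊$72,983/3⌋ = $24,327 → take SL $24,327. Book value $79,156.
Year 5: DB = ⌊$79,156 × 125%/6⌋ = $16,490; SL = ⌊$48,656/2⌋ = $24,328 → take SL $24,328. Book value $54,828.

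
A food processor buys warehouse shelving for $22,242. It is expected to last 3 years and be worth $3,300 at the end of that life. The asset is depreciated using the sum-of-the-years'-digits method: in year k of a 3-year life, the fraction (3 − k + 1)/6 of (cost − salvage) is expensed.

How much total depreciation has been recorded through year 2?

Depreciable base = $22,242 − $3,300 = $18,942.
Sum of the years' digits = 3+2+1 = 6.
Year 1: $18,942 × 3/6 = $9,471. Book value $12,771.
Year 2: $18,942 × 2/6 = $6,314. Book value $6,457.
Accumulated through year 2 = $22,242 − $6,457 = $15,785.

$15,785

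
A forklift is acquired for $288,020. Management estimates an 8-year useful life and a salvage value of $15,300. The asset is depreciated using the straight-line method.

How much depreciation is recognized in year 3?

$34,090

Depreciable base = $288,020 − $15,300 = $272,720.
Annual expense = $272,720 / 8 = $34,090.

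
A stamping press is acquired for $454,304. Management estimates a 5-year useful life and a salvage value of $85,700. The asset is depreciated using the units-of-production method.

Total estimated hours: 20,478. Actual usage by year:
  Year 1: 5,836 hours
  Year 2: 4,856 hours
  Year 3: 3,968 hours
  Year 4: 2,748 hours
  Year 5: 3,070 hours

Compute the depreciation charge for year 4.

$49,464

Depreciable base = $454,304 − $85,700 = $368,604.
Rate = $368,604 / 20,478 hours = $18 per hour.
Year 1: 5,836 × $18 = $105,048. Book value $349,256.
Year 2: 4,856 × $18 = $87,408. Book value $261,848.
Year 3: 3,968 × $18 = $71,424. Book value $190,424.
Year 4: 2,748 × $18 = $49,464. Book value $140,960.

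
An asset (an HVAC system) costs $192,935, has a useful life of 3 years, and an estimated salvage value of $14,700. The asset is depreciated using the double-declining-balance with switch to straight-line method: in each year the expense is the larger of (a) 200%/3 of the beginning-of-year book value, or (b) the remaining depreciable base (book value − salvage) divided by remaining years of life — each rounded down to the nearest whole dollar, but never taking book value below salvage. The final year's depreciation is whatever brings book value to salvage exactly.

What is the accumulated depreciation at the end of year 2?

$171,497

Depreciable base = $192,935 − $14,700 = $178,235.
Year 1: DB = ⌊$192,935 × 200%/3⌋ = $128,623; SL = ⌊$178,235/3⌋ = $59,411 → take DB $128,623. Book value $64,312.
Year 2: DB = ⌊$64,312 × 200%/3⌋ = $42,874; SL = ⌊$49,612/2⌋ = $24,806 → take DB $42,874. Book value $21,438.
Accumulated through year 2 = $192,935 − $21,438 = $171,497.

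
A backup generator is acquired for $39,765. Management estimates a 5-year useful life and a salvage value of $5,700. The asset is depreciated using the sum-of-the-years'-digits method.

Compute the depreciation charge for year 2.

Depreciable base = $39,765 − $5,700 = $34,065.
Sum of the years' digits = 5+4+3+2+1 = 15.
Year 1: $34,065 × 5/15 = $11,355. Book value $28,410.
Year 2: $34,065 × 4/15 = $9,084. Book value $19,326.

$9,084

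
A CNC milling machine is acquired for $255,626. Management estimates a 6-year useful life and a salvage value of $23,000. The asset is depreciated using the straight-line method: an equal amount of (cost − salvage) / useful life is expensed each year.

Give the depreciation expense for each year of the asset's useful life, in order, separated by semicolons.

Depreciable base = $255,626 − $23,000 = $232,626.
Annual expense = $232,626 / 6 = $38,771.
End of year 1: book value $216,855.
End of year 2: book value $178,084.
End of year 3: book value $139,313.
End of year 4: book value $100,542.
End of year 5: book value $61,771.
End of year 6: book value $23,000.

$38,771; $38,771; $38,771; $38,771; $38,771; $38,771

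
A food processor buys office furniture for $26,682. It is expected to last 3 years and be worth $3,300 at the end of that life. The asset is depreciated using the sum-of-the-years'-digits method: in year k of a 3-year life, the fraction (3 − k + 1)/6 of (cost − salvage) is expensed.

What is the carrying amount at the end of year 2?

Depreciable base = $26,682 − $3,300 = $23,382.
Sum of the years' digits = 3+2+1 = 6.
Year 1: $23,382 × 3/6 = $11,691. Book value $14,991.
Year 2: $23,382 × 2/6 = $7,794. Book value $7,197.

$7,197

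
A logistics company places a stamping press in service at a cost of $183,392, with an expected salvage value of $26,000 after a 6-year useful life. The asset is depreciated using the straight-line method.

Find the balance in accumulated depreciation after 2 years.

Depreciable base = $183,392 − $26,000 = $157,392.
Annual expense = $157,392 / 6 = $26,232.
End of year 1: book value $157,160.
End of year 2: book value $130,928.
Accumulated through year 2 = $183,392 − $130,928 = $52,464.

$52,464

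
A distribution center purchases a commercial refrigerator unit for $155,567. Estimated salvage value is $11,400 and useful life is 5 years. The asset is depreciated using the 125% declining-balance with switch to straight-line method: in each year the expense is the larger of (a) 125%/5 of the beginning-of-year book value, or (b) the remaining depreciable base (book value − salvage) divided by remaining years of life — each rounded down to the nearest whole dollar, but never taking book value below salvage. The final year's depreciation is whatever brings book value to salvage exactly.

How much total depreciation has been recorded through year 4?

$118,798

Depreciable base = $155,567 − $11,400 = $144,167.
Year 1: DB = ⌊$155,567 × 125%/5⌋ = $38,891; SL = ⌊$144,167/5⌋ = $28,833 → take DB $38,891. Book value $116,676.
Year 2: DB = ⌊$116,676 × 125%/5⌋ = $29,169; SL = ⌊$105,276/4⌋ = $26,319 → take DB $29,169. Book value $87,507.
Year 3: DB = ⌊$87,507 × 125%/5⌋ = $21,876; SL = ⌊$76,107/3⌋ = $25,369 → take SL $25,369. Book value $62,138.
Year 4: DB = ⌊$62,138 × 125%/5⌋ = $15,534; SL = ⌊$50,738/2⌋ = $25,369 → take SL $25,369. Book value $36,769.
Accumulated through year 4 = $155,567 − $36,769 = $118,798.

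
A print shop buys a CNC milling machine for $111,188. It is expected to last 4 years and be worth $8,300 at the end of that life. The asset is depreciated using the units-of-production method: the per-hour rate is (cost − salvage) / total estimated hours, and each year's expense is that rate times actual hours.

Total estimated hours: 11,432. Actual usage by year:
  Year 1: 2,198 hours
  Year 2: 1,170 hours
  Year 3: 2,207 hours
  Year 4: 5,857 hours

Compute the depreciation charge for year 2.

Depreciable base = $111,188 − $8,300 = $102,888.
Rate = $102,888 / 11,432 hours = $9 per hour.
Year 1: 2,198 × $9 = $19,782. Book value $91,406.
Year 2: 1,170 × $9 = $10,530. Book value $80,876.

$10,530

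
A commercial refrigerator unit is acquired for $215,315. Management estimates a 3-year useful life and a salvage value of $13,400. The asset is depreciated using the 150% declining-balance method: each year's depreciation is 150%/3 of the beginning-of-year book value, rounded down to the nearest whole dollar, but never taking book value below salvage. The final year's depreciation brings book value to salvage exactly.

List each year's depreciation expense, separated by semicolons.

$107,657; $53,829; $40,429

Depreciable base = $215,315 − $13,400 = $201,915.
Year 1: ⌊$215,315 × 150%/3⌋ = $107,657. Book value $107,658.
Year 2: ⌊$107,658 × 150%/3⌋ = $53,829. Book value $53,829.
Year 3 (final): $53,829 − $13,400 = $40,429. Book value $13,400.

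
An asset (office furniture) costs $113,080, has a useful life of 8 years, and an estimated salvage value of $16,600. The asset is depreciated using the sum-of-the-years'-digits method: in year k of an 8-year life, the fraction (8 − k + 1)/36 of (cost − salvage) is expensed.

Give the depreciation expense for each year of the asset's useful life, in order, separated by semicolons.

Depreciable base = $113,080 − $16,600 = $96,480.
Sum of the years' digits = 8+7+6+5+4+3+2+1 = 36.
Year 1: $96,480 × 8/36 = $21,440. Book value $91,640.
Year 2: $96,480 × 7/36 = $18,760. Book value $72,880.
Year 3: $96,480 × 6/36 = $16,080. Book value $56,800.
Year 4: $96,480 × 5/36 = $13,400. Book value $43,400.
Year 5: $96,480 × 4/36 = $10,720. Book value $32,680.
Year 6: $96,480 × 3/36 = $8,040. Book value $24,640.
Year 7: $96,480 × 2/36 = $5,360. Book value $19,280.
Year 8: $96,480 × 1/36 = $2,680. Book value $16,600.

$21,440; $18,760; $16,080; $13,400; $10,720; $8,040; $5,360; $2,680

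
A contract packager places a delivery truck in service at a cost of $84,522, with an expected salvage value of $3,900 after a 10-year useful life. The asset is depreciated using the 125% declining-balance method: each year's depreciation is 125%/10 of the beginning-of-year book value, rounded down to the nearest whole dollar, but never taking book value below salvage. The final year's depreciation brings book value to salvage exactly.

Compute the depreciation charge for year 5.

Depreciable base = $84,522 − $3,900 = $80,622.
Year 1: ⌊$84,522 × 125%/10⌋ = $10,565. Book value $73,957.
Year 2: ⌊$73,957 × 125%/10⌋ = $9,244. Book value $64,713.
Year 3: ⌊$64,713 × 125%/10⌋ = $8,089. Book value $56,624.
Year 4: ⌊$56,624 × 125%/10⌋ = $7,078. Book value $49,546.
Year 5: ⌊$49,546 × 125%/10⌋ = $6,193. Book value $43,353.

$6,193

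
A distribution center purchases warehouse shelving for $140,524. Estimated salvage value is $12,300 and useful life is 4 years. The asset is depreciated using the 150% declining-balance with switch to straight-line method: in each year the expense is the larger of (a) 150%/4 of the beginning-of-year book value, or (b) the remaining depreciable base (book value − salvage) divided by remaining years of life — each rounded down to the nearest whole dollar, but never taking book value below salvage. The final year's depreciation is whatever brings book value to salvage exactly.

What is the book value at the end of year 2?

$54,893

Depreciable base = $140,524 − $12,300 = $128,224.
Year 1: DB = ⌊$140,524 × 150%/4⌋ = $52,696; SL = ⌊$128,224/4⌋ = $32,056 → take DB $52,696. Book value $87,828.
Year 2: DB = ⌊$87,828 × 150%/4⌋ = $32,935; SL = ⌊$75,528/3⌋ = $25,176 → take DB $32,935. Book value $54,893.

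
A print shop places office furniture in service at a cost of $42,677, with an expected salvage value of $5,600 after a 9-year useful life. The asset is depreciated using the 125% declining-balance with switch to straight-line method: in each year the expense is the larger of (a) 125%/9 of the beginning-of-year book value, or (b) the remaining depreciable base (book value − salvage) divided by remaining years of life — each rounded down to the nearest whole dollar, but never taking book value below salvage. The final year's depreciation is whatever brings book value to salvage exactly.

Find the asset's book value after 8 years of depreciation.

Depreciable base = $42,677 − $5,600 = $37,077.
Year 1: DB = ⌊$42,677 × 125%/9⌋ = $5,927; SL = ⌊$37,077/9⌋ = $4,119 → take DB $5,927. Book value $36,750.
Year 2: DB = ⌊$36,750 × 125%/9⌋ = $5,104; SL = ⌊$31,150/8⌋ = $3,893 → take DB $5,104. Book value $31,646.
Year 3: DB = ⌊$31,646 × 125%/9⌋ = $4,395; SL = ⌊$26,046/7⌋ = $3,720 → take DB $4,395. Book value $27,251.
Year 4: DB = ⌊$27,251 × 125%/9⌋ = $3,784; SL = ⌊$21,651/6⌋ = $3,608 → take DB $3,784. Book value $23,467.
Year 5: DB = ⌊$23,467 × 125%/9⌋ = $3,259; SL = ⌊$17,867/5⌋ = $3,573 → take SL $3,573. Book value $19,894.
Year 6: DB = ⌊$19,894 × 125%/9⌋ = $2,763; SL = ⌊$14,294/4⌋ = $3,573 → take SL $3,573. Book value $16,321.
Year 7: DB = ⌊$16,321 × 125%/9⌋ = $2,266; SL = ⌊$10,721/3⌋ = $3,573 → take SL $3,573. Book value $12,748.
Year 8: DB = ⌊$12,748 × 125%/9⌋ = $1,770; SL = ⌊$7,148/2⌋ = $3,574 → take SL $3,574. Book value $9,174.

$9,174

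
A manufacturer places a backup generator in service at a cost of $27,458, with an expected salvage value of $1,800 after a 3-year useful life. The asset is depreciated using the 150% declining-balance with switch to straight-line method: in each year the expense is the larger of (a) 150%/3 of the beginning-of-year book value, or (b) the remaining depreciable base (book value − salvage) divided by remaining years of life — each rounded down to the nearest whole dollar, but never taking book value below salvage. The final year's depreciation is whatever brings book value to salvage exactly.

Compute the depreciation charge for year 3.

$5,065

Depreciable base = $27,458 − $1,800 = $25,658.
Year 1: DB = ⌊$27,458 × 150%/3⌋ = $13,729; SL = ⌊$25,658/3⌋ = $8,552 → take DB $13,729. Book value $13,729.
Year 2: DB = ⌊$13,729 × 150%/3⌋ = $6,864; SL = ⌊$11,929/2⌋ = $5,964 → take DB $6,864. Book value $6,865.
Year 3 (final): $6,865 − $1,800 = $5,065. Book value $1,800.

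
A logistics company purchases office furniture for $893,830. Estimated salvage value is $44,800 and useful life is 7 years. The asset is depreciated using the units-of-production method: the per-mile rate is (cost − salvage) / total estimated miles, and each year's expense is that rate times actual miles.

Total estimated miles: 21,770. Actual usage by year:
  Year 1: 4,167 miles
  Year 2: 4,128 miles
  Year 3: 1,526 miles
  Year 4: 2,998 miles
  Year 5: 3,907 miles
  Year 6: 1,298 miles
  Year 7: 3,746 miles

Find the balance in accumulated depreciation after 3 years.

$383,019

Depreciable base = $893,830 − $44,800 = $849,030.
Rate = $849,030 / 21,770 miles = $39 per mile.
Year 1: 4,167 × $39 = $162,513. Book value $731,317.
Year 2: 4,128 × $39 = $160,992. Book value $570,325.
Year 3: 1,526 × $39 = $59,514. Book value $510,811.
Accumulated through year 3 = $893,830 − $510,811 = $383,019.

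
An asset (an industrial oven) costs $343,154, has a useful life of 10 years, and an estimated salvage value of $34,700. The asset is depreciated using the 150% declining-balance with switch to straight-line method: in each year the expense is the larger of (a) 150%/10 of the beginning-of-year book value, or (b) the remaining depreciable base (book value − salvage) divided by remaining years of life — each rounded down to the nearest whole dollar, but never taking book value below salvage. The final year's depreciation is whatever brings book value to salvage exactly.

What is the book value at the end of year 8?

Depreciable base = $343,154 − $34,700 = $308,454.
Year 1: DB = ⌊$343,154 × 150%/10⌋ = $51,473; SL = ⌊$308,454/10⌋ = $30,845 → take DB $51,473. Book value $291,681.
Year 2: DB = ⌊$291,681 × 150%/10⌋ = $43,752; SL = ⌊$256,981/9⌋ = $28,553 → take DB $43,752. Book value $247,929.
Year 3: DB = ⌊$247,929 × 150%/10⌋ = $37,189; SL = ⌊$213,229/8⌋ = $26,653 → take DB $37,189. Book value $210,740.
Year 4: DB = ⌊$210,740 × 150%/10⌋ = $31,611; SL = ⌊$176,040/7⌋ = $25,148 → take DB $31,611. Book value $179,129.
Year 5: DB = ⌊$179,129 × 150%/10⌋ = $26,869; SL = ⌊$144,429/6⌋ = $24,071 → take DB $26,869. Book value $152,260.
Year 6: DB = ⌊$152,260 × 150%/10⌋ = $22,839; SL = ⌊$117,560/5⌋ = $23,512 → take SL $23,512. Book value $128,748.
Year 7: DB = ⌊$128,748 × 150%/10⌋ = $19,312; SL = ⌊$94,048/4⌋ = $23,512 → take SL $23,512. Book value $105,236.
Year 8: DB = ⌊$105,236 × 150%/10⌋ = $15,785; SL = ⌊$70,536/3⌋ = $23,512 → take SL $23,512. Book value $81,724.

$81,724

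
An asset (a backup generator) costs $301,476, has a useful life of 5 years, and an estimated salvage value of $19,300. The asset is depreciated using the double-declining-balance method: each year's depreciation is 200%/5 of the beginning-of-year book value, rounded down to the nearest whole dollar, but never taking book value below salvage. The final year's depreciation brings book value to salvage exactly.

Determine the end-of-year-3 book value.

Depreciable base = $301,476 − $19,300 = $282,176.
Year 1: ⌊$301,476 × 200%/5⌋ = $120,590. Book value $180,886.
Year 2: ⌊$180,886 × 200%/5⌋ = $72,354. Book value $108,532.
Year 3: ⌊$108,532 × 200%/5⌋ = $43,412. Book value $65,120.

$65,120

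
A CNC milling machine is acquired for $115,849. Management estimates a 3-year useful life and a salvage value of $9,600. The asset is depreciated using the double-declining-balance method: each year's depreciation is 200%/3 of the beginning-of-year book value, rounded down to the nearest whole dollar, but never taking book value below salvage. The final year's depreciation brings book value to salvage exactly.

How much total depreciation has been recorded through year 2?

Depreciable base = $115,849 − $9,600 = $106,249.
Year 1: ⌊$115,849 × 200%/3⌋ = $77,232. Book value $38,617.
Year 2: ⌊$38,617 × 200%/3⌋ = $25,744. Book value $12,873.
Accumulated through year 2 = $115,849 − $12,873 = $102,976.

$102,976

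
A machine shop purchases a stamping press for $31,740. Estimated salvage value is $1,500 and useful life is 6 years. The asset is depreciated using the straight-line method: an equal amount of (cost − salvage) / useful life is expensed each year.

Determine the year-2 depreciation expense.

$5,040

Depreciable base = $31,740 − $1,500 = $30,240.
Annual expense = $30,240 / 6 = $5,040.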